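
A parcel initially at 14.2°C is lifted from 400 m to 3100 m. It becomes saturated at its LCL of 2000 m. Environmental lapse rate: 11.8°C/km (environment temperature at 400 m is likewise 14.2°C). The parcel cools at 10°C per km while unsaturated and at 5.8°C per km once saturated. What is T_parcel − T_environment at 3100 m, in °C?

Parcel:
  400 → 2000 m (dry, 10°C/km): ΔT = -10 × 1.6 = -16°C → T = -1.8°C
  2000 → 3100 m (saturated, 5.8°C/km): ΔT = -5.8 × 1.1 = -6.38°C → T = -8.18°C
Environment:
  400 → 3100 m (environment, 11.8°C/km): ΔT = -11.8 × 2.7 = -31.86°C → T = -17.66°C
T_parcel − T_env = -8.18 − (-17.66) = +9.48°C

+9.48°C (parcel warmer than environment)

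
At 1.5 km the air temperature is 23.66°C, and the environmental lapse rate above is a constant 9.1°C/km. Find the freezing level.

4.1 km

Height above start = (23.66 − 0) / 9.1 = 2.6 km
Altitude = 1500 m + 2600 m = 4100 m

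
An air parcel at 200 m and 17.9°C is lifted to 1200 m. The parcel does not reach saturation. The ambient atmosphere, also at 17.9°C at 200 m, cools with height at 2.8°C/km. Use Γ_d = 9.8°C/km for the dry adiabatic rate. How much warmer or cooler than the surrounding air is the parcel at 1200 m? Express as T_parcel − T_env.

Parcel:
  200 → 1200 m (dry, 9.8°C/km): ΔT = -9.8 × 1 = -9.8°C → T = 8.1°C
Environment:
  200 → 1200 m (environment, 2.8°C/km): ΔT = -2.8 × 1 = -2.8°C → T = 15.1°C
T_parcel − T_env = 8.1 − 15.1 = -7°C

-7°C (parcel cooler than environment)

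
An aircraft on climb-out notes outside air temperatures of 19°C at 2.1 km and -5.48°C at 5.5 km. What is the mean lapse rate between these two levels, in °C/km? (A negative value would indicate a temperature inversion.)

Γ = −ΔT/Δz = (19 − (-5.48)) / (5500 − 2100) m
  = 24.48°C / 3.4 km = 7.2°C/km

7.2°C/km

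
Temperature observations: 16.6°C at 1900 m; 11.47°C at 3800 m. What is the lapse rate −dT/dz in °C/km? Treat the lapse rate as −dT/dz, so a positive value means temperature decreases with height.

2.7°C/km

Γ = −ΔT/Δz = (16.6 − 11.47) / (3800 − 1900) m
  = 5.13°C / 1.9 km = 2.7°C/km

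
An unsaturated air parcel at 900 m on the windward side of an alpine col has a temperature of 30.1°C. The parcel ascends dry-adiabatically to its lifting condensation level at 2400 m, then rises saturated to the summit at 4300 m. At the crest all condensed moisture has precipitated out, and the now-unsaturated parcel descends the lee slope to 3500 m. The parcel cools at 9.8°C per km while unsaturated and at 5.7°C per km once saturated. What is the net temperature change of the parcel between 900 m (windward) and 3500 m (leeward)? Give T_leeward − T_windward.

900 → 2400 m (dry, 9.8°C/km): ΔT = -9.8 × 1.5 = -14.7°C → T = 15.4°C
2400 → 4300 m (saturated, 5.7°C/km): ΔT = -5.7 × 1.9 = -10.83°C → T = 4.57°C
4300 → 3500 m (dry descent, 9.8°C/km): ΔT = +9.8 × 0.8 = +7.84°C → T = 12.41°C
Net change vs windward start: 12.41 − 30.1 = -17.69°C

-17.69°C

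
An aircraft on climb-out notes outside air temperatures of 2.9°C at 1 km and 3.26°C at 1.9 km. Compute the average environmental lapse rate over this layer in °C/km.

-0.4°C/km

Γ = −ΔT/Δz = (2.9 − 3.26) / (1900 − 1000) m
  = -0.36°C / 0.9 km = -0.4°C/km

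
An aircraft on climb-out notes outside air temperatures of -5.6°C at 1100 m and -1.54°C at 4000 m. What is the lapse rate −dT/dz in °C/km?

-1.4°C/km

Γ = −ΔT/Δz = (-5.6 − (-1.54)) / (4000 − 1100) m
  = -4.06°C / 2.9 km = -1.4°C/km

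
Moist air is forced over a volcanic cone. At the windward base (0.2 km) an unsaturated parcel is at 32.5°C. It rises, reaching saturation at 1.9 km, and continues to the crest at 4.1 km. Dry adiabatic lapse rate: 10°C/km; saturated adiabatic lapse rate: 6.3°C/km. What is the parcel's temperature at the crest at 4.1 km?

1.64°C

Dry to 1900 m: -10 × 1.7 km = -17°C, so T = 15.5°C.
Saturated to 4100 m: -6.3 × 2.2 km = -13.86°C, so T = 1.64°C.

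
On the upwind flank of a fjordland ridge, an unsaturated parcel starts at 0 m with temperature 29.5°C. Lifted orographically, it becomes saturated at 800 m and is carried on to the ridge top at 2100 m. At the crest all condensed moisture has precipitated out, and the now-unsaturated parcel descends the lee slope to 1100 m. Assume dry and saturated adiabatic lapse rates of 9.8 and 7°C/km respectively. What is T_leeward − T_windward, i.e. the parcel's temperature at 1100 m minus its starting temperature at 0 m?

0–800 m, dry: Δz = 0.8 km ⇒ ΔT = -7.84°C; T = 21.66°C
800–2100 m, saturated: Δz = 1.3 km ⇒ ΔT = -9.1°C; T = 12.56°C
2100–1100 m, dry descent: Δz = 1 km ⇒ ΔT = +9.8°C; T = 22.36°C
Net change vs windward start: 22.36 − 29.5 = -7.14°C

-7.14°C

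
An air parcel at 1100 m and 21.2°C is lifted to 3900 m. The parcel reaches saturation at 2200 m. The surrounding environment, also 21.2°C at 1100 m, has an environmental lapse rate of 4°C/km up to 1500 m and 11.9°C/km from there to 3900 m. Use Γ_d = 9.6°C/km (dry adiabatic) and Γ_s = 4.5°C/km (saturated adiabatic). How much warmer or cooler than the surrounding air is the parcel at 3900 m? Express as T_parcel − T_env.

+11.95°C (parcel warmer than environment)

Parcel:
  Dry to 2200 m: -9.6 × 1.1 km = -10.56°C, so T = 10.64°C.
  Saturated to 3900 m: -4.5 × 1.7 km = -7.65°C, so T = 2.99°C.
Environment:
  Environment, lower layer to 1500 m: -4 × 0.4 km = -1.6°C, so T = 19.6°C.
  Environment, upper layer to 3900 m: -11.9 × 2.4 km = -28.56°C, so T = -8.96°C.
T_parcel − T_env = 2.99 − (-8.96) = +11.95°C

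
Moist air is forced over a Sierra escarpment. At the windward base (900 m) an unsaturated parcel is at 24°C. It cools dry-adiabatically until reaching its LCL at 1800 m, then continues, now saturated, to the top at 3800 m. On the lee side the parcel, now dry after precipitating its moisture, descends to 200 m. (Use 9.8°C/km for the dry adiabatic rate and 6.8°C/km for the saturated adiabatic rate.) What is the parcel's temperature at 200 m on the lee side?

36.86°C

900–1800 m, dry: Δz = 0.9 km ⇒ ΔT = -8.82°C; T = 15.18°C
1800–3800 m, saturated: Δz = 2 km ⇒ ΔT = -13.6°C; T = 1.58°C
3800–200 m, dry descent: Δz = 3.6 km ⇒ ΔT = +35.28°C; T = 36.86°C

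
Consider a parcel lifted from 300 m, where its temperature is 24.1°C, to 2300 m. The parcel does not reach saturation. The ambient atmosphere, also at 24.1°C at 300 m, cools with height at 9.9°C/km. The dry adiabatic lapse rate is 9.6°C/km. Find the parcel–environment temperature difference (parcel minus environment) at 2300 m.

Parcel:
  From 300 m to 2300 m (dry): cools by 9.6 × 2 = 19.2°C, giving 4.9°C.
Environment:
  From 300 m to 2300 m (environment): cools by 9.9 × 2 = 19.8°C, giving 4.3°C.
T_parcel − T_env = 4.9 − 4.3 = +0.6°C

+0.6°C (parcel warmer than environment)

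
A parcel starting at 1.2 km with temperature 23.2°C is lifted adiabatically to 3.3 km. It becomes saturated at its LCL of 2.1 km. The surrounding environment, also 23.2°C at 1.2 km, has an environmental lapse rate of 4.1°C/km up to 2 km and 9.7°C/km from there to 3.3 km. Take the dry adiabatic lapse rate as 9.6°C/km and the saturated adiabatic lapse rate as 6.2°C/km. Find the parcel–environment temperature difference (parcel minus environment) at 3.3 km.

-0.19°C (parcel cooler than environment)

Parcel:
  1200–2100 m, dry: Δz = 0.9 km ⇒ ΔT = -8.64°C; T = 14.56°C
  2100–3300 m, saturated: Δz = 1.2 km ⇒ ΔT = -7.44°C; T = 7.12°C
Environment:
  1200–2000 m, environment, lower layer: Δz = 0.8 km ⇒ ΔT = -3.28°C; T = 19.92°C
  2000–3300 m, environment, upper layer: Δz = 1.3 km ⇒ ΔT = -12.61°C; T = 7.31°C
T_parcel − T_env = 7.12 − 7.31 = -0.19°C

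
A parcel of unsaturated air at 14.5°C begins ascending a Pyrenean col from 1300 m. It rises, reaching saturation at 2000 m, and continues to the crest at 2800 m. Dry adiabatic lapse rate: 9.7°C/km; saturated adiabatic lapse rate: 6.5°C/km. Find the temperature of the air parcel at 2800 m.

1300–2000 m, dry: Δz = 0.7 km ⇒ ΔT = -6.79°C; T = 7.71°C
2000–2800 m, saturated: Δz = 0.8 km ⇒ ΔT = -5.2°C; T = 2.51°C

2.51°C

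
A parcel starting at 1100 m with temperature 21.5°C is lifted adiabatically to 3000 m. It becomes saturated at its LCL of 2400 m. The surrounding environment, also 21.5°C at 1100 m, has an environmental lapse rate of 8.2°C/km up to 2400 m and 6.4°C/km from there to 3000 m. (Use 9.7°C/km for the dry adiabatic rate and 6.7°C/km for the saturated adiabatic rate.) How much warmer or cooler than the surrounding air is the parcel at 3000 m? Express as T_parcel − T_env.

-2.13°C (parcel cooler than environment)

Parcel:
  1100–2400 m, dry: Δz = 1.3 km ⇒ ΔT = -12.61°C; T = 8.89°C
  2400–3000 m, saturated: Δz = 0.6 km ⇒ ΔT = -4.02°C; T = 4.87°C
Environment:
  1100–2400 m, environment, lower layer: Δz = 1.3 km ⇒ ΔT = -10.66°C; T = 10.84°C
  2400–3000 m, environment, upper layer: Δz = 0.6 km ⇒ ΔT = -3.84°C; T = 7°C
T_parcel − T_env = 4.87 − 7 = -2.13°C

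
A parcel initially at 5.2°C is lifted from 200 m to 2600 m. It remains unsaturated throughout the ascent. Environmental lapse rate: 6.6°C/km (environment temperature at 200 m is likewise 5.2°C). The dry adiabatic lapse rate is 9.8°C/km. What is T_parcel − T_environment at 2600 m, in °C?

Parcel:
  Dry to 2600 m: -9.8 × 2.4 km = -23.52°C, so T = -18.32°C.
Environment:
  Environment to 2600 m: -6.6 × 2.4 km = -15.84°C, so T = -10.64°C.
T_parcel − T_env = -18.32 − (-10.64) = -7.68°C

-7.68°C (parcel cooler than environment)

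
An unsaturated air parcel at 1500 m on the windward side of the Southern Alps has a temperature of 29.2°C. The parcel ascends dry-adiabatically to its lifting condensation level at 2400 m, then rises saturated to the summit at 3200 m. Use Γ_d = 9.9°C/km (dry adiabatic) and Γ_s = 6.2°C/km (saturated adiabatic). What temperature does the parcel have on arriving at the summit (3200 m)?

15.33°C

1500–2400 m, dry: Δz = 0.9 km ⇒ ΔT = -8.91°C; T = 20.29°C
2400–3200 m, saturated: Δz = 0.8 km ⇒ ΔT = -4.96°C; T = 15.33°C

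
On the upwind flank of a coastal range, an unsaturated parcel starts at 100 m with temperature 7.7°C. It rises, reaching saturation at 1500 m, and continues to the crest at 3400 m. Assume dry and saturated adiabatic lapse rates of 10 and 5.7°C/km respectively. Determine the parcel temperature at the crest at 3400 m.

-17.13°C

From 100 m to 1500 m (dry): cools by 10 × 1.4 = 14°C, giving -6.3°C.
From 1500 m to 3400 m (saturated): cools by 5.7 × 1.9 = 10.83°C, giving -17.13°C.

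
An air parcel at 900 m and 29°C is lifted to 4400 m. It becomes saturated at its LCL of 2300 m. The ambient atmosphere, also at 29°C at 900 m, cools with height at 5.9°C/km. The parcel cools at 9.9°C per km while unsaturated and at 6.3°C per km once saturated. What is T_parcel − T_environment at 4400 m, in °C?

Parcel:
  Dry to 2300 m: -9.9 × 1.4 km = -13.86°C, so T = 15.14°C.
  Saturated to 4400 m: -6.3 × 2.1 km = -13.23°C, so T = 1.91°C.
Environment:
  Environment to 4400 m: -5.9 × 3.5 km = -20.65°C, so T = 8.35°C.
T_parcel − T_env = 1.91 − 8.35 = -6.44°C

-6.44°C (parcel cooler than environment)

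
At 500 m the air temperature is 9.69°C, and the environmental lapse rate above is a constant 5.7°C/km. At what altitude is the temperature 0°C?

Height above start = (9.69 − 0) / 5.7 = 1.7 km
Altitude = 500 m + 1700 m = 2200 m

2200 m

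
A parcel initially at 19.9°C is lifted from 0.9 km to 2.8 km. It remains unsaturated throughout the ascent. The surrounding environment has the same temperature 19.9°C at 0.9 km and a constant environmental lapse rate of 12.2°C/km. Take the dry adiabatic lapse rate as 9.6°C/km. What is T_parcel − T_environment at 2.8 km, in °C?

Parcel:
  Dry to 2800 m: -9.6 × 1.9 km = -18.24°C, so T = 1.66°C.
Environment:
  Environment to 2800 m: -12.2 × 1.9 km = -23.18°C, so T = -3.28°C.
T_parcel − T_env = 1.66 − (-3.28) = +4.94°C

+4.94°C (parcel warmer than environment)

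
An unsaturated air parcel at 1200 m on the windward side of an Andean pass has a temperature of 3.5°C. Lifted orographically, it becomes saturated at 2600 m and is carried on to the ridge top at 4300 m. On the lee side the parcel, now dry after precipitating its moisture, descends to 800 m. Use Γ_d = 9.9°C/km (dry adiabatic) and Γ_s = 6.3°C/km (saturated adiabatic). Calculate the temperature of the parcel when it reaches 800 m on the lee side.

1200 → 2600 m (dry, 9.9°C/km): ΔT = -9.9 × 1.4 = -13.86°C → T = -10.36°C
2600 → 4300 m (saturated, 6.3°C/km): ΔT = -6.3 × 1.7 = -10.71°C → T = -21.07°C
4300 → 800 m (dry descent, 9.9°C/km): ΔT = +9.9 × 3.5 = +34.65°C → T = 13.58°C

13.58°C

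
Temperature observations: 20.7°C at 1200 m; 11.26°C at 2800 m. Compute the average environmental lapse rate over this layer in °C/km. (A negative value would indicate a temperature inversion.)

Γ = −ΔT/Δz = (20.7 − 11.26) / (2800 − 1200) m
  = 9.44°C / 1.6 km = 5.9°C/km

5.9°C/km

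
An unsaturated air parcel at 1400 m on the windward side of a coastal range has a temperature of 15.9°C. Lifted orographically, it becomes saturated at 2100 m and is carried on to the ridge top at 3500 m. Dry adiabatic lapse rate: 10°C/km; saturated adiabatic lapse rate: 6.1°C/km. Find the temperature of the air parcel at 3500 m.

1400–2100 m, dry: Δz = 0.7 km ⇒ ΔT = -7°C; T = 8.9°C
2100–3500 m, saturated: Δz = 1.4 km ⇒ ΔT = -8.54°C; T = 0.36°C

0.36°C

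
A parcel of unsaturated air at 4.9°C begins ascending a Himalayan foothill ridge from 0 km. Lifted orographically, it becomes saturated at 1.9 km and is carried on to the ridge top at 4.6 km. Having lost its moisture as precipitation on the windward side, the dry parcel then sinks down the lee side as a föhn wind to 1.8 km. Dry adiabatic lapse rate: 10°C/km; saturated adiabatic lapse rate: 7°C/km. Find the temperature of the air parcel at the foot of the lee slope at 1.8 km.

-5°C

0–1900 m, dry: Δz = 1.9 km ⇒ ΔT = -19°C; T = -14.1°C
1900–4600 m, saturated: Δz = 2.7 km ⇒ ΔT = -18.9°C; T = -33°C
4600–1800 m, dry descent: Δz = 2.8 km ⇒ ΔT = +28°C; T = -5°C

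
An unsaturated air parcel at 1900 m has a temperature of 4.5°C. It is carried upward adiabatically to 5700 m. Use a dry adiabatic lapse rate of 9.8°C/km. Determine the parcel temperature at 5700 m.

-32.74°C

1900–5700 m, dry adiabatic: Δz = 3.8 km ⇒ ΔT = -37.24°C; T = -32.74°C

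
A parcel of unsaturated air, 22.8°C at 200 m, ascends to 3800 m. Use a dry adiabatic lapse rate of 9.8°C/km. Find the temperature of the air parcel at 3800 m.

200 → 3800 m (dry adiabatic, 9.8°C/km): ΔT = -9.8 × 3.6 = -35.28°C → T = -12.48°C

-12.48°C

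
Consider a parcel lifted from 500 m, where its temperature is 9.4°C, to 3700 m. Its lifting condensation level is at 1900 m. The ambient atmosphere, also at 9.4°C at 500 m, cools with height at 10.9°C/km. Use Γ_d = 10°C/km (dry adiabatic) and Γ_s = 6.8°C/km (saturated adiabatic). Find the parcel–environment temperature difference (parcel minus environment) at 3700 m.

Parcel:
  500–1900 m, dry: Δz = 1.4 km ⇒ ΔT = -14°C; T = -4.6°C
  1900–3700 m, saturated: Δz = 1.8 km ⇒ ΔT = -12.24°C; T = -16.84°C
Environment:
  500–3700 m, environment: Δz = 3.2 km ⇒ ΔT = -34.88°C; T = -25.48°C
T_parcel − T_env = -16.84 − (-25.48) = +8.64°C

+8.64°C (parcel warmer than environment)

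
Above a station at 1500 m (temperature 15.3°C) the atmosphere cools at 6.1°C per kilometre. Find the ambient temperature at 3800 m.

From 1500 m to 3800 m (environmental): cools by 6.1 × 2.3 = 14.03°C, giving 1.27°C.

1.27°C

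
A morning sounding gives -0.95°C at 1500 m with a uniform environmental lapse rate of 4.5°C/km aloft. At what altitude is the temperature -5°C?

2400 m

Height above start = (-0.95 − (-5)) / 4.5 = 0.9 km
Altitude = 1500 m + 900 m = 2400 m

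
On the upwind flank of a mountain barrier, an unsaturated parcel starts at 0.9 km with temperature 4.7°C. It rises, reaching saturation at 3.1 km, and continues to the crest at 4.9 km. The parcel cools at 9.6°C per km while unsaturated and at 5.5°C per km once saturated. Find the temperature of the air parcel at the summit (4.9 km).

900–3100 m, dry: Δz = 2.2 km ⇒ ΔT = -21.12°C; T = -16.42°C
3100–4900 m, saturated: Δz = 1.8 km ⇒ ΔT = -9.9°C; T = -26.32°C

-26.32°C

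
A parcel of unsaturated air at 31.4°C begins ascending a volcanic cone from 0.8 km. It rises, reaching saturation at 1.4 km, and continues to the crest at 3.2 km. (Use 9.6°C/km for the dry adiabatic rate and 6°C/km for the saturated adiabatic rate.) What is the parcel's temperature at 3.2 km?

14.84°C

800–1400 m, dry: Δz = 0.6 km ⇒ ΔT = -5.76°C; T = 25.64°C
1400–3200 m, saturated: Δz = 1.8 km ⇒ ΔT = -10.8°C; T = 14.84°C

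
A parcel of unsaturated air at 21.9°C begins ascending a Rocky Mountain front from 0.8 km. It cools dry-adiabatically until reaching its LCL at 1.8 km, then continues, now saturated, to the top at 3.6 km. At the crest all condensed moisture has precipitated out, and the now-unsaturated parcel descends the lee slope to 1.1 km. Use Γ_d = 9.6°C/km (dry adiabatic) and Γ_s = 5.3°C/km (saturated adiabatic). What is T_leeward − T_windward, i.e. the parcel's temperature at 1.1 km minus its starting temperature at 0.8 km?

From 800 m to 1800 m (dry): cools by 9.6 × 1 = 9.6°C, giving 12.3°C.
From 1800 m to 3600 m (saturated): cools by 5.3 × 1.8 = 9.54°C, giving 2.76°C.
From 3600 m to 1100 m (dry descent): warms by 9.6 × 2.5 = 24°C, giving 26.76°C.
Net change vs windward start: 26.76 − 21.9 = +4.86°C

+4.86°C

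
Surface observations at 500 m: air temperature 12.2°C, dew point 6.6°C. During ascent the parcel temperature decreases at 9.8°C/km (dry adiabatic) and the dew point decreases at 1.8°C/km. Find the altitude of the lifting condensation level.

T and T_d converge at 9.8 − 1.8 = 8°C per km
Height above start = (12.2 − 6.6) / 8 = 0.7 km
LCL altitude = 500 m + 700 m = 1200 m

1200 m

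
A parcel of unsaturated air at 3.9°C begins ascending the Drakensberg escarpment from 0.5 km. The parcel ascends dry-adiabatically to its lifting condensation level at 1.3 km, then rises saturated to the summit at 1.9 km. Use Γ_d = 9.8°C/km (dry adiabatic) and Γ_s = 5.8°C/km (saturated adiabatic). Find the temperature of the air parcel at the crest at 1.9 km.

-7.42°C

500 → 1300 m (dry, 9.8°C/km): ΔT = -9.8 × 0.8 = -7.84°C → T = -3.94°C
1300 → 1900 m (saturated, 5.8°C/km): ΔT = -5.8 × 0.6 = -3.48°C → T = -7.42°C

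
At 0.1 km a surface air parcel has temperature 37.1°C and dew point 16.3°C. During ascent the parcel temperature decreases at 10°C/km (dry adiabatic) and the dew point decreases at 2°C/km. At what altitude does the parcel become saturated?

T and T_d converge at 10 − 2 = 8°C per km
Height above start = (37.1 − 16.3) / 8 = 2.6 km
LCL altitude = 100 m + 2600 m = 2700 m

2.7 km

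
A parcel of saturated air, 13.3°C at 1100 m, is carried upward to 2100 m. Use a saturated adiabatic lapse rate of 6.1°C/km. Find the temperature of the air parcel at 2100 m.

Saturated adiabatic to 2100 m: -6.1 × 1 km = -6.1°C, so T = 7.2°C.

7.2°C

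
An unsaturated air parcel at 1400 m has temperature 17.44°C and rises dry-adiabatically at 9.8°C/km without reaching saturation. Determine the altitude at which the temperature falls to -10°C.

4200 m

Height above start = (17.44 − (-10)) / 9.8 = 2.8 km
Altitude = 1400 m + 2800 m = 4200 m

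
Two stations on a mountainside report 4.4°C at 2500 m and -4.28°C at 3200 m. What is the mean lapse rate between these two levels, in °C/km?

12.4°C/km

Γ = −ΔT/Δz = (4.4 − (-4.28)) / (3200 − 2500) m
  = 8.68°C / 0.7 km = 12.4°C/km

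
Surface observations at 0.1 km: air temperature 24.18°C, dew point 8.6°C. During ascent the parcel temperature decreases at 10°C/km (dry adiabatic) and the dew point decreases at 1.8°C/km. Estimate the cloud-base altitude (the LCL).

2 km

T and T_d converge at 10 − 1.8 = 8.2°C per km
Height above start = (24.18 − 8.6) / 8.2 = 1.9 km
LCL altitude = 100 m + 1900 m = 2000 m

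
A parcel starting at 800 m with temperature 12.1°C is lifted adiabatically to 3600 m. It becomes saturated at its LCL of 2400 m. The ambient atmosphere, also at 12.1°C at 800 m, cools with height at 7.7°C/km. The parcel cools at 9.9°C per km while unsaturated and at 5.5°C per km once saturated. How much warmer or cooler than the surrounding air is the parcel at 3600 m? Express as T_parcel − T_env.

Parcel:
  From 800 m to 2400 m (dry): cools by 9.9 × 1.6 = 15.84°C, giving -3.74°C.
  From 2400 m to 3600 m (saturated): cools by 5.5 × 1.2 = 6.6°C, giving -10.34°C.
Environment:
  From 800 m to 3600 m (environment): cools by 7.7 × 2.8 = 21.56°C, giving -9.46°C.
T_parcel − T_env = -10.34 − (-9.46) = -0.88°C

-0.88°C (parcel cooler than environment)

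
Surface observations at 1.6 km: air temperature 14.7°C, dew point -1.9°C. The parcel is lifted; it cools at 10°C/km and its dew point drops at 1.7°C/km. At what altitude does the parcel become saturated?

3.6 km

T and T_d converge at 10 − 1.7 = 8.3°C per km
Height above start = (14.7 − (-1.9)) / 8.3 = 2 km
LCL altitude = 1600 m + 2000 m = 3600 m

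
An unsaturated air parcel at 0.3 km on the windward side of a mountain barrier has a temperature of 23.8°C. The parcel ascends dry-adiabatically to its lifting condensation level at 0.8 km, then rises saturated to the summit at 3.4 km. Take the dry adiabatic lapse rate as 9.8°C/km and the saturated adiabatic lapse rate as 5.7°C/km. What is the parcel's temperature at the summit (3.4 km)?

300 → 800 m (dry, 9.8°C/km): ΔT = -9.8 × 0.5 = -4.9°C → T = 18.9°C
800 → 3400 m (saturated, 5.7°C/km): ΔT = -5.7 × 2.6 = -14.82°C → T = 4.08°C

4.08°C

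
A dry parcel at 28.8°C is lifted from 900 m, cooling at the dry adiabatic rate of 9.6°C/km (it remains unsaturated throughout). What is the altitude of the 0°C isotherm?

Height above start = (28.8 − 0) / 9.6 = 3 km
Altitude = 900 m + 3000 m = 3900 m

3900 m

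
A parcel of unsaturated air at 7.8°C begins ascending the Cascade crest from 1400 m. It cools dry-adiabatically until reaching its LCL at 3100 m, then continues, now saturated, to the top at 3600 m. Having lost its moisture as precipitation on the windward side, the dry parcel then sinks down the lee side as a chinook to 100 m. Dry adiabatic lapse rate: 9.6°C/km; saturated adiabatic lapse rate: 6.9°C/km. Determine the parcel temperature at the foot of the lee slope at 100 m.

21.63°C

1400 → 3100 m (dry, 9.6°C/km): ΔT = -9.6 × 1.7 = -16.32°C → T = -8.52°C
3100 → 3600 m (saturated, 6.9°C/km): ΔT = -6.9 × 0.5 = -3.45°C → T = -11.97°C
3600 → 100 m (dry descent, 9.6°C/km): ΔT = +9.6 × 3.5 = +33.6°C → T = 21.63°C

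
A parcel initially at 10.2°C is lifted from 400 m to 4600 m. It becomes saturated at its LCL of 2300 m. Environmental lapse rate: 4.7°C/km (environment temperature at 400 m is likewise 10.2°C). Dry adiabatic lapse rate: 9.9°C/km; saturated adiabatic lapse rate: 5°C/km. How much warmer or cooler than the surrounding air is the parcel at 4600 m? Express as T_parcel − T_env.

-10.57°C (parcel cooler than environment)

Parcel:
  Dry to 2300 m: -9.9 × 1.9 km = -18.81°C, so T = -8.61°C.
  Saturated to 4600 m: -5 × 2.3 km = -11.5°C, so T = -20.11°C.
Environment:
  Environment to 4600 m: -4.7 × 4.2 km = -19.74°C, so T = -9.54°C.
T_parcel − T_env = -20.11 − (-9.54) = -10.57°C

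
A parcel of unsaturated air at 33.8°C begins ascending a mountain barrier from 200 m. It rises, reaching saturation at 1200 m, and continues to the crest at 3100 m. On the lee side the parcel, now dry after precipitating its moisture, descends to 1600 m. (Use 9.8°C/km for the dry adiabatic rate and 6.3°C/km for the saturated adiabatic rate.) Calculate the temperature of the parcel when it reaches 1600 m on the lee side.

200 → 1200 m (dry, 9.8°C/km): ΔT = -9.8 × 1 = -9.8°C → T = 24°C
1200 → 3100 m (saturated, 6.3°C/km): ΔT = -6.3 × 1.9 = -11.97°C → T = 12.03°C
3100 → 1600 m (dry descent, 9.8°C/km): ΔT = +9.8 × 1.5 = +14.7°C → T = 26.73°C

26.73°C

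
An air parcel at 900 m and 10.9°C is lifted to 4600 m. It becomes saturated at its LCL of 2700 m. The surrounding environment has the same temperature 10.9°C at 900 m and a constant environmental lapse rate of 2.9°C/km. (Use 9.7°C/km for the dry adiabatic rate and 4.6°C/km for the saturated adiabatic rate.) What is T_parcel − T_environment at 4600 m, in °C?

Parcel:
  900 → 2700 m (dry, 9.7°C/km): ΔT = -9.7 × 1.8 = -17.46°C → T = -6.56°C
  2700 → 4600 m (saturated, 4.6°C/km): ΔT = -4.6 × 1.9 = -8.74°C → T = -15.3°C
Environment:
  900 → 4600 m (environment, 2.9°C/km): ΔT = -2.9 × 3.7 = -10.73°C → T = 0.17°C
T_parcel − T_env = -15.3 − 0.17 = -15.47°C

-15.47°C (parcel cooler than environment)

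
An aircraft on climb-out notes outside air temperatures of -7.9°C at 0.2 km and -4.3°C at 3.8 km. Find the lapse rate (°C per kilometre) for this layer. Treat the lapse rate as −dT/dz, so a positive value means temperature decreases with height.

Γ = −ΔT/Δz = (-7.9 − (-4.3)) / (3800 − 200) m
  = -3.6°C / 3.6 km = -1°C/km

-1°C/km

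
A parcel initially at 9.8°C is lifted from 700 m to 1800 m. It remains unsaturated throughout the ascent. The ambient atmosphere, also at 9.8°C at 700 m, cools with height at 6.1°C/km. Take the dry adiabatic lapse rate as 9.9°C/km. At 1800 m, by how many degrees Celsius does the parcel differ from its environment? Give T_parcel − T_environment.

Parcel:
  From 700 m to 1800 m (dry): cools by 9.9 × 1.1 = 10.89°C, giving -1.09°C.
Environment:
  From 700 m to 1800 m (environment): cools by 6.1 × 1.1 = 6.71°C, giving 3.09°C.
T_parcel − T_env = -1.09 − 3.09 = -4.18°C

-4.18°C (parcel cooler than environment)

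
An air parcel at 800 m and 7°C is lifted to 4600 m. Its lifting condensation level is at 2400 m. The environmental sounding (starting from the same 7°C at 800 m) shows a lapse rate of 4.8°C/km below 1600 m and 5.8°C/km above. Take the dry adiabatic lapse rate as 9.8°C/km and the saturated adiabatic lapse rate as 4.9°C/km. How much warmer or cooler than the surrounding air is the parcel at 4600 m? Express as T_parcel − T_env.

-5.22°C (parcel cooler than environment)

Parcel:
  800 → 2400 m (dry, 9.8°C/km): ΔT = -9.8 × 1.6 = -15.68°C → T = -8.68°C
  2400 → 4600 m (saturated, 4.9°C/km): ΔT = -4.9 × 2.2 = -10.78°C → T = -19.46°C
Environment:
  800 → 1600 m (environment, lower layer, 4.8°C/km): ΔT = -4.8 × 0.8 = -3.84°C → T = 3.16°C
  1600 → 4600 m (environment, upper layer, 5.8°C/km): ΔT = -5.8 × 3 = -17.4°C → T = -14.24°C
T_parcel − T_env = -19.46 − (-14.24) = -5.22°C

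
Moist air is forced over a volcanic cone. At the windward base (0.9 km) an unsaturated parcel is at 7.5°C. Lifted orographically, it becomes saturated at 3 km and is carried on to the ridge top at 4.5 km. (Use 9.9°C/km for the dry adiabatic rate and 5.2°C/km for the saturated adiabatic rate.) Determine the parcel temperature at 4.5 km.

-21.09°C

Dry to 3000 m: -9.9 × 2.1 km = -20.79°C, so T = -13.29°C.
Saturated to 4500 m: -5.2 × 1.5 km = -7.8°C, so T = -21.09°C.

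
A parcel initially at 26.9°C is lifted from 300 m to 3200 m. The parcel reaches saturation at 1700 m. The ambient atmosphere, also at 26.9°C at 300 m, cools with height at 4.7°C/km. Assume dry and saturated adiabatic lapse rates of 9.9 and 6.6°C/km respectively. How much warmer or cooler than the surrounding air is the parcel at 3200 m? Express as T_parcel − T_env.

Parcel:
  300–1700 m, dry: Δz = 1.4 km ⇒ ΔT = -13.86°C; T = 13.04°C
  1700–3200 m, saturated: Δz = 1.5 km ⇒ ΔT = -9.9°C; T = 3.14°C
Environment:
  300–3200 m, environment: Δz = 2.9 km ⇒ ΔT = -13.63°C; T = 13.27°C
T_parcel − T_env = 3.14 − 13.27 = -10.13°C

-10.13°C (parcel cooler than environment)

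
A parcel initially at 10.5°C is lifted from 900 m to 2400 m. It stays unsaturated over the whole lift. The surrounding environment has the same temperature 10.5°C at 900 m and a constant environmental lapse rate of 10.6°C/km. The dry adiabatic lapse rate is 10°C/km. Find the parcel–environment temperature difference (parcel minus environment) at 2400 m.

Parcel:
  From 900 m to 2400 m (dry): cools by 10 × 1.5 = 15°C, giving -4.5°C.
Environment:
  From 900 m to 2400 m (environment): cools by 10.6 × 1.5 = 15.9°C, giving -5.4°C.
T_parcel − T_env = -4.5 − (-5.4) = +0.9°C

+0.9°C (parcel warmer than environment)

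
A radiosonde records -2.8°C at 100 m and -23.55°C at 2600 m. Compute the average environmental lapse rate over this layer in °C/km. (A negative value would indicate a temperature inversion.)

8.3°C/km

Γ = −ΔT/Δz = (-2.8 − (-23.55)) / (2600 − 100) m
  = 20.75°C / 2.5 km = 8.3°C/km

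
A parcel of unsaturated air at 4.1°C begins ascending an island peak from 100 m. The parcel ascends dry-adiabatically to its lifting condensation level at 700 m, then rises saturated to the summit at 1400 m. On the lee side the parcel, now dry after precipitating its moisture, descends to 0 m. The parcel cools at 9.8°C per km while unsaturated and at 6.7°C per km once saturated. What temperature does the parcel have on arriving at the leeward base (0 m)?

7.25°C

100–700 m, dry: Δz = 0.6 km ⇒ ΔT = -5.88°C; T = -1.78°C
700–1400 m, saturated: Δz = 0.7 km ⇒ ΔT = -4.69°C; T = -6.47°C
1400–0 m, dry descent: Δz = 1.4 km ⇒ ΔT = +13.72°C; T = 7.25°C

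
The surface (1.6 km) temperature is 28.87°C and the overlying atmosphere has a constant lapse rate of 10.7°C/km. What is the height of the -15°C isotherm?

Height above start = (28.87 − (-15)) / 10.7 = 4.1 km
Altitude = 1600 m + 4100 m = 5700 m

5.7 km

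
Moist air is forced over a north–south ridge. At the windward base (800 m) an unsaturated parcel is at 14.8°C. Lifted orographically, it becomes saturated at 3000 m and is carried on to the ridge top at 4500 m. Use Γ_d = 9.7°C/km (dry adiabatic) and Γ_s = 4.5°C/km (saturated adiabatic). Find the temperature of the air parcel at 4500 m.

-13.29°C

800 → 3000 m (dry, 9.7°C/km): ΔT = -9.7 × 2.2 = -21.34°C → T = -6.54°C
3000 → 4500 m (saturated, 4.5°C/km): ΔT = -4.5 × 1.5 = -6.75°C → T = -13.29°C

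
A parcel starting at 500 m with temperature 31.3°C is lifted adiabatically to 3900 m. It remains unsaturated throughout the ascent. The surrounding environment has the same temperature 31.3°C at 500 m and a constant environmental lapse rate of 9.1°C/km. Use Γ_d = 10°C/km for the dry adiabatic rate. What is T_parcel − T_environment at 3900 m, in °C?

-3.06°C (parcel cooler than environment)

Parcel:
  500–3900 m, dry: Δz = 3.4 km ⇒ ΔT = -34°C; T = -2.7°C
Environment:
  500–3900 m, environment: Δz = 3.4 km ⇒ ΔT = -30.94°C; T = 0.36°C
T_parcel − T_env = -2.7 − 0.36 = -3.06°C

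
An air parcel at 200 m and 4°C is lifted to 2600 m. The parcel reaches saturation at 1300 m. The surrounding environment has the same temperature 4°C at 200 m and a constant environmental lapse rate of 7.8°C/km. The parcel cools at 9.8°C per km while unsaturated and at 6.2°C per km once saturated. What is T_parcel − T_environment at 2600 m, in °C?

-0.12°C (parcel cooler than environment)

Parcel:
  Dry to 1300 m: -9.8 × 1.1 km = -10.78°C, so T = -6.78°C.
  Saturated to 2600 m: -6.2 × 1.3 km = -8.06°C, so T = -14.84°C.
Environment:
  Environment to 2600 m: -7.8 × 2.4 km = -18.72°C, so T = -14.72°C.
T_parcel − T_env = -14.84 − (-14.72) = -0.12°C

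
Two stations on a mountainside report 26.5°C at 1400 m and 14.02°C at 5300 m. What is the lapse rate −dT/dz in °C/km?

Γ = −ΔT/Δz = (26.5 − 14.02) / (5300 − 1400) m
  = 12.48°C / 3.9 km = 3.2°C/km

3.2°C/km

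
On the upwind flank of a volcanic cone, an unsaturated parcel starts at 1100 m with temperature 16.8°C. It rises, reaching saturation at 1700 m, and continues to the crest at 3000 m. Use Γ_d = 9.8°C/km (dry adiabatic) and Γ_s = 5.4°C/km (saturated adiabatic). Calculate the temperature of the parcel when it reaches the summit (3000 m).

Dry to 1700 m: -9.8 × 0.6 km = -5.88°C, so T = 10.92°C.
Saturated to 3000 m: -5.4 × 1.3 km = -7.02°C, so T = 3.9°C.

3.9°C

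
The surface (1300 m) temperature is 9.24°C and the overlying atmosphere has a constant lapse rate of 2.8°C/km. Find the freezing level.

Height above start = (9.24 − 0) / 2.8 = 3.3 km
Altitude = 1300 m + 3300 m = 4600 m

4600 m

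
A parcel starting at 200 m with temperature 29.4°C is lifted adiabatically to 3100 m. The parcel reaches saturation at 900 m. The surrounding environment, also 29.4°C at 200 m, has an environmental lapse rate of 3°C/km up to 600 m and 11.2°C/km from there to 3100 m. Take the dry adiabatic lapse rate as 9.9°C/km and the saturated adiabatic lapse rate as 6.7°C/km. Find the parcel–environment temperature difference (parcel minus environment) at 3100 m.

+7.53°C (parcel warmer than environment)

Parcel:
  From 200 m to 900 m (dry): cools by 9.9 × 0.7 = 6.93°C, giving 22.47°C.
  From 900 m to 3100 m (saturated): cools by 6.7 × 2.2 = 14.74°C, giving 7.73°C.
Environment:
  From 200 m to 600 m (environment, lower layer): cools by 3 × 0.4 = 1.2°C, giving 28.2°C.
  From 600 m to 3100 m (environment, upper layer): cools by 11.2 × 2.5 = 28°C, giving 0.2°C.
T_parcel − T_env = 7.73 − 0.2 = +7.53°C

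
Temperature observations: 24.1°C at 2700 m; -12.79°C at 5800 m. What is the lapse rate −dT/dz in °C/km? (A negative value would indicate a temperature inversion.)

11.9°C/km

Γ = −ΔT/Δz = (24.1 − (-12.79)) / (5800 − 2700) m
  = 36.89°C / 3.1 km = 11.9°C/km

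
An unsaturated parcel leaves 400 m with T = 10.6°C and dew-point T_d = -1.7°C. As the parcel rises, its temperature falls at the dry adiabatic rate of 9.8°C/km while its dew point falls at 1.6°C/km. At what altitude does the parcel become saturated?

T and T_d converge at 9.8 − 1.6 = 8.2°C per km
Height above start = (10.6 − (-1.7)) / 8.2 = 1.5 km
LCL altitude = 400 m + 1500 m = 1900 m

1900 m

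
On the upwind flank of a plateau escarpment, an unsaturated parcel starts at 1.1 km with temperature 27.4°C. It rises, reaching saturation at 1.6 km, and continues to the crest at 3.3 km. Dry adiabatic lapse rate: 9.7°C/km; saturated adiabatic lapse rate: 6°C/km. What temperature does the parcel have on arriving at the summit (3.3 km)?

12.35°C

Dry to 1600 m: -9.7 × 0.5 km = -4.85°C, so T = 22.55°C.
Saturated to 3300 m: -6 × 1.7 km = -10.2°C, so T = 12.35°C.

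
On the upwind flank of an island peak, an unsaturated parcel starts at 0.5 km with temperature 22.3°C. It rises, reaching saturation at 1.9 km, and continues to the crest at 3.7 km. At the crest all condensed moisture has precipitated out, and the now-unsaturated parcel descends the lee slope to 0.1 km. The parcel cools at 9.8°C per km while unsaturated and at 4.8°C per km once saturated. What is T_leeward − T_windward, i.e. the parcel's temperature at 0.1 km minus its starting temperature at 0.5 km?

+12.92°C

500–1900 m, dry: Δz = 1.4 km ⇒ ΔT = -13.72°C; T = 8.58°C
1900–3700 m, saturated: Δz = 1.8 km ⇒ ΔT = -8.64°C; T = -0.06°C
3700–100 m, dry descent: Δz = 3.6 km ⇒ ΔT = +35.28°C; T = 35.22°C
Net change vs windward start: 35.22 − 22.3 = +12.92°C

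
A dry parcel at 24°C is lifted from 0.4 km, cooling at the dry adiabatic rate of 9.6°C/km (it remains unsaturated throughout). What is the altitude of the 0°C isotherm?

Height above start = (24 − 0) / 9.6 = 2.5 km
Altitude = 400 m + 2500 m = 2900 m

2.9 km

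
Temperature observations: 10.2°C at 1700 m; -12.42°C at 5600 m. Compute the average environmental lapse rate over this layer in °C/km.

5.8°C/km

Γ = −ΔT/Δz = (10.2 − (-12.42)) / (5600 − 1700) m
  = 22.62°C / 3.9 km = 5.8°C/km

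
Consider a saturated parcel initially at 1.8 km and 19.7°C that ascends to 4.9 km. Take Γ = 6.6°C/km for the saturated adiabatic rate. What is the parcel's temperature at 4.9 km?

-0.76°C

Saturated adiabatic to 4900 m: -6.6 × 3.1 km = -20.46°C, so T = -0.76°C.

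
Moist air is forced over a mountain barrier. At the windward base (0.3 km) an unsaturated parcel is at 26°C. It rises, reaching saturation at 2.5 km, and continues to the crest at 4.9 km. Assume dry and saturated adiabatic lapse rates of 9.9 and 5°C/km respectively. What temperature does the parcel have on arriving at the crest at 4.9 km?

-7.78°C

300 → 2500 m (dry, 9.9°C/km): ΔT = -9.9 × 2.2 = -21.78°C → T = 4.22°C
2500 → 4900 m (saturated, 5°C/km): ΔT = -5 × 2.4 = -12°C → T = -7.78°C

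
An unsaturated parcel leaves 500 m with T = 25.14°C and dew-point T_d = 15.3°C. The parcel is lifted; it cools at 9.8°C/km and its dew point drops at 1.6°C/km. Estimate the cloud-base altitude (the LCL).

1700 m

T and T_d converge at 9.8 − 1.6 = 8.2°C per km
Height above start = (25.14 − 15.3) / 8.2 = 1.2 km
LCL altitude = 500 m + 1200 m = 1700 m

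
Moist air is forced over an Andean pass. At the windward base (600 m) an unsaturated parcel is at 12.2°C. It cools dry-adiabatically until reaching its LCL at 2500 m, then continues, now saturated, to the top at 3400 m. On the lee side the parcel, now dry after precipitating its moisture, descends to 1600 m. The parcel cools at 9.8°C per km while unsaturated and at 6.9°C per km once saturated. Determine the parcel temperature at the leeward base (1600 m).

From 600 m to 2500 m (dry): cools by 9.8 × 1.9 = 18.62°C, giving -6.42°C.
From 2500 m to 3400 m (saturated): cools by 6.9 × 0.9 = 6.21°C, giving -12.63°C.
From 3400 m to 1600 m (dry descent): warms by 9.8 × 1.8 = 17.64°C, giving 5.01°C.

5.01°C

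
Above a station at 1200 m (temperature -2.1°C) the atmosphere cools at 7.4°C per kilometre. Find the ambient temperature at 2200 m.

From 1200 m to 2200 m (environmental): cools by 7.4 × 1 = 7.4°C, giving -9.5°C.

-9.5°C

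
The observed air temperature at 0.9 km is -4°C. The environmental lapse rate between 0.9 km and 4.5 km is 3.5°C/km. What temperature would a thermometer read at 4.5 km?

-16.6°C

900–4500 m, environmental: Δz = 3.6 km ⇒ ΔT = -12.6°C; T = -16.6°C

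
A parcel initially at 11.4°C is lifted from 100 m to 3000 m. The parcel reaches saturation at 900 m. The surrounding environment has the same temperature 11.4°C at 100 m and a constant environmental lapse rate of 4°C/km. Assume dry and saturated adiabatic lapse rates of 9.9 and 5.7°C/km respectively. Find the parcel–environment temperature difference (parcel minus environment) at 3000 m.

Parcel:
  Dry to 900 m: -9.9 × 0.8 km = -7.92°C, so T = 3.48°C.
  Saturated to 3000 m: -5.7 × 2.1 km = -11.97°C, so T = -8.49°C.
Environment:
  Environment to 3000 m: -4 × 2.9 km = -11.6°C, so T = -0.2°C.
T_parcel − T_env = -8.49 − (-0.2) = -8.29°C

-8.29°C (parcel cooler than environment)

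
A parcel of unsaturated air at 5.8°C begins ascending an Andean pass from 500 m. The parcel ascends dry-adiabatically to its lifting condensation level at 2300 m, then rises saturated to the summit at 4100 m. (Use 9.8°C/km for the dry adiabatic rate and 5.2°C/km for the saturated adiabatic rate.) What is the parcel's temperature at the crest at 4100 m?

From 500 m to 2300 m (dry): cools by 9.8 × 1.8 = 17.64°C, giving -11.84°C.
From 2300 m to 4100 m (saturated): cools by 5.2 × 1.8 = 9.36°C, giving -21.2°C.

-21.2°C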